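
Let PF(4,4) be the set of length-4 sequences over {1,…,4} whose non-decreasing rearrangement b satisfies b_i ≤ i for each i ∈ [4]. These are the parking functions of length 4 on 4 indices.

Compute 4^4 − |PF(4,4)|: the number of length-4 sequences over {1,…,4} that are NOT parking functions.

131

|PF| = (5−4)·5^(4−1) = 1·125 = 125 (Konheim–Weiss)
One tuple (3,1,4,3) → sorted (1,3,3,4): b_2=3>2, not a PF.
So 256 − 125 = 131 fail.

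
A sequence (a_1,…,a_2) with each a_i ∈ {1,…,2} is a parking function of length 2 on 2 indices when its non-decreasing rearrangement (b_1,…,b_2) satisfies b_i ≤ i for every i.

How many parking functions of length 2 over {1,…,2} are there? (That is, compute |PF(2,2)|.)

#PF = (2−2+1)·(2+1)^(2−1) = 1·3 = 3 [KW]
One tuple (1,1) → sorted (1,1): b_i ≤ i ∀i, a PF.

3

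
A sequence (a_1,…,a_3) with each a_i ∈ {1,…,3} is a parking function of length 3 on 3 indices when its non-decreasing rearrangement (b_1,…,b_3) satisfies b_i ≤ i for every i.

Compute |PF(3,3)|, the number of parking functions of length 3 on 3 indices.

16

|PF| = (3−3+1)·(3+1)^(3−1) = 1·16 = 16
Example (1,2,2) → sorted (1,2,2): b_i ≤ i ∀i, a PF.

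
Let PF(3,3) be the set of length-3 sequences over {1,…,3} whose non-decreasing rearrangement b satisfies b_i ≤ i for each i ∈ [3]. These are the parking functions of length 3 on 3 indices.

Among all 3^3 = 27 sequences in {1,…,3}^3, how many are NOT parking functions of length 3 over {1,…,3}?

11

#PF = (3+1−3)·(3+1)^{3−1} = 1·16 = 16 [KW]
E.g. (2,3,3) → sorted (2,3,3): b_1=2>1, not a PF.
3^3 − 16 = 27 − 16 = 11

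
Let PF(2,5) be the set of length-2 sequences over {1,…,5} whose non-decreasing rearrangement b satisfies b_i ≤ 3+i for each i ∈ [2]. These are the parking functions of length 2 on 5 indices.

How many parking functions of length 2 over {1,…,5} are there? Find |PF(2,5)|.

24

|PF(2,5)| = (5−2+1)·(5+1)^(2−1) = 4 · 6 = 24 [KW]
One tuple (3,5) → sorted (3,5): b_i ≤ 3+i ∀i, a PF.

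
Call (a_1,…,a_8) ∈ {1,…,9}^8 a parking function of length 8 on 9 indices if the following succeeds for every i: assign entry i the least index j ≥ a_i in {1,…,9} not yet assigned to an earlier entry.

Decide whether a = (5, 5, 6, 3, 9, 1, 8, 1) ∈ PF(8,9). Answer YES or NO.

YES

Order a: b = (1, 1, 3, 5, 5, 6, 8, 9).
  b_1=1 ≤ 2
  b_2=1 ≤ 3
  b_3=3 ≤ 4
  b_4=5 ≤ 5
  b_5=5 ≤ 6
  b_6=6 ≤ 7
  b_7=8 ≤ 8
  b_8=9 ≤ 9
All bounds hold ⇒ YES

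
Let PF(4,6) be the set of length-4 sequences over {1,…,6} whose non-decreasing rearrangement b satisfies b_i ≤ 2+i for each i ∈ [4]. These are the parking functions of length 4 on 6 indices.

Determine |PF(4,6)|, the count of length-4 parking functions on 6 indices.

#PF = 3·7^3 = 3 · 343 = 1029 (Pollak)
One tuple (5,1,4,3) → sorted (1,3,4,5): b_i ≤ 2+i ∀i, a PF.

1029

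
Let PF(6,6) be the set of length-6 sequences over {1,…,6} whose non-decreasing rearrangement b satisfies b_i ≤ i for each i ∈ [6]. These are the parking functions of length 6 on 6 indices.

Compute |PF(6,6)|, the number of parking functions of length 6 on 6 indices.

16807

#PF = (6+1−6)·(6+1)^{6−1} = 1·16807 = 16807
Example (6,4,2,1,1,4) → sorted (1,1,2,4,4,6): b_i ≤ i ∀i, a PF.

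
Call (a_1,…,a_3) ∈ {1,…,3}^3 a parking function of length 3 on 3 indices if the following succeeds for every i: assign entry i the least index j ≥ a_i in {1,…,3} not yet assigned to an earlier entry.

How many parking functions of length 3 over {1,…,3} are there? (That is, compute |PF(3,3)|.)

16

|PF| = (3+1−3)·(3+1)^{3−1} = 1·16 = 16 (Pollak)
Example (1,1,1) → sorted (1,1,1): b_i ≤ i ∀i, a PF.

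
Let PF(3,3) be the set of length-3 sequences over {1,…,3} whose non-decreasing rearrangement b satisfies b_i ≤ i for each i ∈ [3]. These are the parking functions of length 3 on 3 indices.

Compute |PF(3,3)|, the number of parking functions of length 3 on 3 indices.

Count = (3−3+1)·(3+1)^(3−1) = 1·16 = 16 (Pollak)
E.g. (3,1,1) → sorted (1,1,3): b_i ≤ i ∀i, a PF.

16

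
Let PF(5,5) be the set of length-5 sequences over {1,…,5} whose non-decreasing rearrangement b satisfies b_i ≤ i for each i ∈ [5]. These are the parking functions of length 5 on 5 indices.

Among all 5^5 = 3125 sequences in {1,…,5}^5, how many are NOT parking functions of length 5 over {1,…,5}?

1829

|PF(5,5)| = (5+1−5)·(5+1)^{5−1} = 1 · 1296 = 1296 [KW]
Check (3,5,4,2,4) → sorted (2,3,4,4,5): b_1=2>1, not a PF.
So 3125 − 1296 = 1829 fail.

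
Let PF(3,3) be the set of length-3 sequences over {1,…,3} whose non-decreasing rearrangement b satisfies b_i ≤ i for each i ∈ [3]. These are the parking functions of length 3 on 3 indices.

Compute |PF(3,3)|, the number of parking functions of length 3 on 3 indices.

|PF(3,3)| = (4−3)·4^(3−1) = 1×16 = 16 [KW]
E.g. (1,1,1) → sorted (1,1,1): b_i ≤ i ∀i, a PF.

16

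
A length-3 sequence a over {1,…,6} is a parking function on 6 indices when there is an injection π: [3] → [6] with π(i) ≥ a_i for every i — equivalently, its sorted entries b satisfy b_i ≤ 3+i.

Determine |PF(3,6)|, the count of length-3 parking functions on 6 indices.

Count = (6+1−3)·(6+1)^{3−1} = 4·49 = 196 (Konheim–Weiss)
Example (1,1,1) → sorted (1,1,1): b_i ≤ 3+i ∀i, a PF.

196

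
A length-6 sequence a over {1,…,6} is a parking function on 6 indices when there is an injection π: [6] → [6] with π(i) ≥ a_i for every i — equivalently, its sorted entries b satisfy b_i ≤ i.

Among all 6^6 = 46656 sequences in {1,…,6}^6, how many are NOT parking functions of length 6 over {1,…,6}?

29849

|PF(6,6)| = (7−6)·7^(6−1) = 1·16807 = 16807
One tuple (3,3,6,5,5,4) → sorted (3,3,4,5,5,6): b_1=3>1, not a PF.
So 46656 − 16807 = 29849 fail.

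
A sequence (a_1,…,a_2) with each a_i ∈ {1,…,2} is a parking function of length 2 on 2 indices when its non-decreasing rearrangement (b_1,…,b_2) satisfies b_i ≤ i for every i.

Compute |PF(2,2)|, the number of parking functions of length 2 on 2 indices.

3

|PF(2,2)| = 1·3^1 = 1 · 3 = 3 [KW]
E.g. (1,1) → sorted (1,1): b_i ≤ i ∀i, a PF.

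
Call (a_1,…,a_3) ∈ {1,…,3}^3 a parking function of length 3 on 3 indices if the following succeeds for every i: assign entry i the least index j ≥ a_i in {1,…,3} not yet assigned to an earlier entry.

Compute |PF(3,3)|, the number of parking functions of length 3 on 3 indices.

#PF = (4−3)·4^(3−1) = 1×16 = 16 (Pollak)
One tuple (1,3,2) → sorted (1,2,3): b_i ≤ i ∀i, a PF.

16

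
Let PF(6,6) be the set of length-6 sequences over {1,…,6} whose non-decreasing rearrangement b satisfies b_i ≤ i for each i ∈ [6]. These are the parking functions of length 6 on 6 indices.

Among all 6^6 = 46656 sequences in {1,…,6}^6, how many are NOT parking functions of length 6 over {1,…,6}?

|PF(6,6)| = 1·7^5 = 1 · 16807 = 16807 (Pollak)
One tuple (3,6,6,6,2,6) → sorted (2,3,6,6,6,6): b_1=2>1, not a PF.
So 46656 − 16807 = 29849 fail.

29849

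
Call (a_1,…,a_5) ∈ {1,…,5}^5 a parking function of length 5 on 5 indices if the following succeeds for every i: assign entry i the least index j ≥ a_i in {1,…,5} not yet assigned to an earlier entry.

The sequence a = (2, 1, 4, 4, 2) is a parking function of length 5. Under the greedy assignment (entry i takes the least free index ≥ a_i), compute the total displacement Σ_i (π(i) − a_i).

2

Σπ = 15 ({1..5} each once); Σa = 2+1+4+4+2 = 13; disp = 15−13 = 2.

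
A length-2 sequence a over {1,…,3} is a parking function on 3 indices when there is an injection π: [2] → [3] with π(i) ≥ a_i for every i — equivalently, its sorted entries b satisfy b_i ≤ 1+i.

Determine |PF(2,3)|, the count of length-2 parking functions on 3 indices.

8

#PF = (4−2)·4^(2−1) = 2·4 = 8 (Konheim–Weiss)
Example (2,1) → sorted (1,2): b_i ≤ 1+i ∀i, a PF.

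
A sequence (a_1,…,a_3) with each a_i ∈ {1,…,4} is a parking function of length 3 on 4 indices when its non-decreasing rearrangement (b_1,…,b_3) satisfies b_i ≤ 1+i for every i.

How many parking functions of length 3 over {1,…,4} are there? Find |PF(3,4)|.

50

|PF| = 2·5^2 = 2×25 = 50 (Konheim–Weiss)
Check (1,3,2) → sorted (1,2,3): b_i ≤ 1+i ∀i, a PF.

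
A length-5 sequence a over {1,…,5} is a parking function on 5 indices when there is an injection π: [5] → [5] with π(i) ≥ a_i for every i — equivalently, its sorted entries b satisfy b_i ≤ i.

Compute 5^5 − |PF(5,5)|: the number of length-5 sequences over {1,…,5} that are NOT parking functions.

#PF = (5+1−5)·(5+1)^{5−1} = 1 · 1296 = 1296 (Konheim–Weiss)
Check (4,4,5,2,4) → sorted (2,4,4,4,5): b_1=2>1, not a PF.
So 3125 − 1296 = 1829 fail.

1829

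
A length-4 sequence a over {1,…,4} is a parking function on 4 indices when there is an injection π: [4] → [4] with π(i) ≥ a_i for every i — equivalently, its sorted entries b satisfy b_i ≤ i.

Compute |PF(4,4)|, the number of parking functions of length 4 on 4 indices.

|PF| = (5−4)·5^(4−1) = 1 · 125 = 125 [KW]
One tuple (1,4,3,2) → sorted (1,2,3,4): b_i ≤ i ∀i, a PF.

125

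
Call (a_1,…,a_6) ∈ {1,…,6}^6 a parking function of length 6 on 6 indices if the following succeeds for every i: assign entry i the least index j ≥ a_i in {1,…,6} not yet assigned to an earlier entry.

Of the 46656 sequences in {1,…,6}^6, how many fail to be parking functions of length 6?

29849

|PF(6,6)| = (6+1−6)·(6+1)^{6−1} = 1 · 16807 = 16807 (Pollak)
Example (5,6,6,6,5,2) → sorted (2,5,5,6,6,6): b_1=2>1, not a PF.
6^6 − 16807 = 46656 − 16807 = 29849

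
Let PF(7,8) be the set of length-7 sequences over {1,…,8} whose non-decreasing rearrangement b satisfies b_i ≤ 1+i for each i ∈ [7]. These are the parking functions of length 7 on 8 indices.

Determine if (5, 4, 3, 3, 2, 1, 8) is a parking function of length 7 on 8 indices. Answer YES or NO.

Rearranged: b = (1, 2, 3, 3, 4, 5, 8).
  b_1=1 ≤ 2
  b_2=2 ≤ 3
  b_3=3 ≤ 4
  b_4=3 ≤ 5
  b_5=4 ≤ 6
  b_6=5 ≤ 7
  b_7=8 ≤ 8
All bounds hold ⇒ YES

YES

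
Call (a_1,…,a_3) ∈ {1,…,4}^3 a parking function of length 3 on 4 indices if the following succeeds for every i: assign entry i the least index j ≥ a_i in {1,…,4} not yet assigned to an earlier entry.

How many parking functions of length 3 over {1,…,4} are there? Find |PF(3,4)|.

Count = (4−3+1)·(4+1)^(3−1) = 2×25 = 50 (Konheim–Weiss)
Example (2,2,3) → sorted (2,2,3): b_i ≤ 1+i ∀i, a PF.

50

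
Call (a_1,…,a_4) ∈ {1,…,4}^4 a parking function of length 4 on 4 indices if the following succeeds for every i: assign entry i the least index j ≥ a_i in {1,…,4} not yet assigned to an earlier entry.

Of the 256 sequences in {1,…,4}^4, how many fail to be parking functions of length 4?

131

|PF(4,4)| = (5−4)·5^(4−1) = 1·125 = 125
E.g. (3,2,2,3) → sorted (2,2,3,3): b_1=2>1, not a PF.
4^4 − 125 = 256 − 125 = 131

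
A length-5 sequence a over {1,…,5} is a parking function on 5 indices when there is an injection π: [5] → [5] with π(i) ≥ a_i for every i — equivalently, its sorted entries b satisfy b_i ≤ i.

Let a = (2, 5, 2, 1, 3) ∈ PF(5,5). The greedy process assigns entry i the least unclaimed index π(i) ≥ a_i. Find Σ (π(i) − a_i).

Σπ = 5·6/2 = 15 (π permutes [5]); Σa = 2+5+2+1+3 = 13; disp = 15−13 = 2.

2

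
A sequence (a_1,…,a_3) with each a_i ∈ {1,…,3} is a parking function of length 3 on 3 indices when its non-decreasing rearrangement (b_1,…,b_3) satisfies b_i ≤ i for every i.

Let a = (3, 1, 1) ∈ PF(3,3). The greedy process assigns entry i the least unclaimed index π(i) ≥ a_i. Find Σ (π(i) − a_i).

Σπ(i) = 1+…+3 = 6; Σa = 3+1+1 = 5; disp = 6−5 = 1.

1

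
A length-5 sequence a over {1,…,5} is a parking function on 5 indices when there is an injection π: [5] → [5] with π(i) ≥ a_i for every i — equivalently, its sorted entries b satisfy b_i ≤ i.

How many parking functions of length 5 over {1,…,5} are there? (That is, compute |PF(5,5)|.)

Count = 1·6^4 = 1 · 1296 = 1296
Example (2,3,4,3,1) → sorted (1,2,3,3,4): b_i ≤ i ∀i, a PF.

1296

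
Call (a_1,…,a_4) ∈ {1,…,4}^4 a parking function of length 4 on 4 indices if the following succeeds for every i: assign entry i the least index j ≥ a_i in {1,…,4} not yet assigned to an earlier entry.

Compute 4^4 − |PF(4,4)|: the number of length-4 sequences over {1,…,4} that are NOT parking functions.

#PF = 1·5^3 = 1 · 125 = 125 (Pollak)
Example (4,4,4,2) → sorted (2,4,4,4): b_1=2>1, not a PF.
So 256 − 125 = 131 fail.

131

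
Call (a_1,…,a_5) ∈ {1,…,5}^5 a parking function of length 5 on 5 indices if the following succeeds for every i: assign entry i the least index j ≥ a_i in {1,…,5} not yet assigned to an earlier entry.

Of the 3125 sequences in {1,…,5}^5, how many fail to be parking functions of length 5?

1829

|PF| = (5+1−5)·(5+1)^{5−1} = 1×1296 = 1296 (Pollak)
E.g. (5,5,5,3,4) → sorted (3,4,5,5,5): b_1=3>1, not a PF.
Total 3125; non-PF = 3125−1296 = 1829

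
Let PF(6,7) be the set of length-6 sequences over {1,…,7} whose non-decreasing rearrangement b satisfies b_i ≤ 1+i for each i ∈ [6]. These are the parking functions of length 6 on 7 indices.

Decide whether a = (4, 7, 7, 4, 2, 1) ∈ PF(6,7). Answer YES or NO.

Rearranged: b = (1, 2, 4, 4, 7, 7).
  b_1=1 ≤ 2
  b_2=2 ≤ 3
  b_3=4 ≤ 4
  b_4=4 ≤ 5
  b_5=7 > 6
  fails at i=5 ⇒ NO

NO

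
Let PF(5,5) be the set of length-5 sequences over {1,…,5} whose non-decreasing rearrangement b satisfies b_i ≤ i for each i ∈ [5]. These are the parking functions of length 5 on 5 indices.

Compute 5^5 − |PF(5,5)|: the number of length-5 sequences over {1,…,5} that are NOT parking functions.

#PF = 1·6^4 = 1·1296 = 1296
Check (4,3,5,4,4) → sorted (3,4,4,4,5): b_1=3>1, not a PF.
5^5 − 1296 = 3125 − 1296 = 1829

1829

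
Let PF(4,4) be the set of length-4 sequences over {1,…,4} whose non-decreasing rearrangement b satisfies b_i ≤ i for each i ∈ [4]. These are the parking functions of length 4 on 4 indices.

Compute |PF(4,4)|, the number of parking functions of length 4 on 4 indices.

|PF(4,4)| = (5−4)·5^(4−1) = 1 · 125 = 125
Check (4,2,1,2) → sorted (1,2,2,4): b_i ≤ i ∀i, a PF.

125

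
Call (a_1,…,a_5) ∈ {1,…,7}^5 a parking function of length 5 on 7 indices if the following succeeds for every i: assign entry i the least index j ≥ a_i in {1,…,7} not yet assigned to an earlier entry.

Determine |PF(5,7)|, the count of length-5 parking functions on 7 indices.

#PF = (7+1−5)·(7+1)^{5−1} = 3·4096 = 12288 [KW]
One tuple (4,2,3,2,5) → sorted (2,2,3,4,5): b_i ≤ 2+i ∀i, a PF.

12288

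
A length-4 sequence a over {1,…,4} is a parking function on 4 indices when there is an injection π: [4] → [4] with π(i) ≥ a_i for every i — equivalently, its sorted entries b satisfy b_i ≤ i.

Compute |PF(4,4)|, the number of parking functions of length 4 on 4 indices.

|PF| = (5−4)·5^(4−1) = 1 · 125 = 125
Check (2,1,3,2) → sorted (1,2,2,3): b_i ≤ i ∀i, a PF.

125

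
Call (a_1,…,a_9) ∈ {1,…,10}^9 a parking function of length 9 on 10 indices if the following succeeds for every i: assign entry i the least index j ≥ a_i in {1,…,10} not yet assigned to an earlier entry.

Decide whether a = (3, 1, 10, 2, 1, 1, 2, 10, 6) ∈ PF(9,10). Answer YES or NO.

Rearranged: b = (1, 1, 1, 2, 2, 3, 6, 10, 10).
  b_1=1 ≤ 2
  b_2=1 ≤ 3
  b_3=1 ≤ 4
  b_4=2 ≤ 5
  b_5=2 ≤ 6
  b_6=3 ≤ 7
  b_7=6 ≤ 8
  b_8=10 > 9
  fails at i=8 ⇒ NO

NO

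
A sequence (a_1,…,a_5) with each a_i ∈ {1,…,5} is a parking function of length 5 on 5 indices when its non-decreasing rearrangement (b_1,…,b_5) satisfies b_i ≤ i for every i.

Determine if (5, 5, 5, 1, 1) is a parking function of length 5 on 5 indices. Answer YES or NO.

Order a: b = (1, 1, 5, 5, 5).
  b_1=1 ≤ 1
  b_2=1 ≤ 2
  b_3=5 > 3
  fails at i=3 ⇒ NO

NO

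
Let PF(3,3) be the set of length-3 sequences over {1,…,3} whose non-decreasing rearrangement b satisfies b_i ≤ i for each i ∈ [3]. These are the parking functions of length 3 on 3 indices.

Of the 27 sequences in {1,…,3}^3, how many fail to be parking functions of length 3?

|PF| = (3−3+1)·(3+1)^(3−1) = 1×16 = 16 [KW]
Check (2,3,2) → sorted (2,2,3): b_1=2>1, not a PF.
3^3 − 16 = 27 − 16 = 11

11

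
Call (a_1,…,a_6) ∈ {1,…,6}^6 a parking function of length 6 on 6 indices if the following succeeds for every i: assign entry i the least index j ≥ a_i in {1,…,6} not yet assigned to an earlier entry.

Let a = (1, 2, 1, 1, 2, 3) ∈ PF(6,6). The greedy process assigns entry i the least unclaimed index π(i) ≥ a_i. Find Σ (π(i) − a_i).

Σπ = 6·7/2 = 21 (π permutes [6]); Σa = 1+2+1+1+2+3 = 10; disp = 21−10 = 11.

11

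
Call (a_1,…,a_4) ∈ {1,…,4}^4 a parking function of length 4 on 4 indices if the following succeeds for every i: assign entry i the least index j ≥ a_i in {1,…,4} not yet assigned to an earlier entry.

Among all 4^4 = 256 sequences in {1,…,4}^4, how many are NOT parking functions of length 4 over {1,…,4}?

131

Count = (5−4)·5^(4−1) = 1·125 = 125
E.g. (4,1,4,4) → sorted (1,4,4,4): b_2=4>2, not a PF.
So 256 − 125 = 131 fail.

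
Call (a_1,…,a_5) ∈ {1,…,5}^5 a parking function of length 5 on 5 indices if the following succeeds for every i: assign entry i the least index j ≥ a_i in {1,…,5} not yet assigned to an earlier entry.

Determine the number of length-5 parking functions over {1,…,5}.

1296

|PF(5,5)| = (5+1−5)·(5+1)^{5−1} = 1 · 1296 = 1296 [KW]
Check (1,4,1,4,2) → sorted (1,1,2,4,4): b_i ≤ i ∀i, a PF.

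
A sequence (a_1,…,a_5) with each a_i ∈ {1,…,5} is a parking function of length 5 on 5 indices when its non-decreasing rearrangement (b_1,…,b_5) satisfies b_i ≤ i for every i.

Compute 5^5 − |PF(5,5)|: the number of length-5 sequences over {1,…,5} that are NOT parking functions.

1829

|PF| = (5+1−5)·(5+1)^{5−1} = 1 · 1296 = 1296 (Konheim–Weiss)
One tuple (5,5,5,5,1) → sorted (1,5,5,5,5): b_2=5>2, not a PF.
Total 3125; non-PF = 3125−1296 = 1829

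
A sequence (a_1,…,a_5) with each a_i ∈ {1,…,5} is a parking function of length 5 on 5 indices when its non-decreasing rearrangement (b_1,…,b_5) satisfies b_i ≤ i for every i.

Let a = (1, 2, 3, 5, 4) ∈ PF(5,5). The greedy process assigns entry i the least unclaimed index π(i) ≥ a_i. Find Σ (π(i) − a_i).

Σπ(i) = 1+…+5 = 15; Σa = 1+2+3+5+4 = 15; disp = 15−15 = 0.

0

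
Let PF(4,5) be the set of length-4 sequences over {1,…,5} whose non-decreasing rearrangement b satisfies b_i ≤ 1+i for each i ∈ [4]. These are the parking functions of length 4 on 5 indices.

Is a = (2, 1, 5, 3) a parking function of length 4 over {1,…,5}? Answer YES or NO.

Rearranged: b = (1, 2, 3, 5).
  b_1=1 ≤ 2
  b_2=2 ≤ 3
  b_3=3 ≤ 4
  b_4=5 ≤ 5
All bounds hold ⇒ YES

YES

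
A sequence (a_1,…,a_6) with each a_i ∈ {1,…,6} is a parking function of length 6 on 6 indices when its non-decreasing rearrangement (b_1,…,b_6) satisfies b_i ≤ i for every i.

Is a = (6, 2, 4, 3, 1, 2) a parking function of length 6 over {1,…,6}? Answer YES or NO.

Order a: b = (1, 2, 2, 3, 4, 6).
  b_1=1 ≤ 1
  b_2=2 ≤ 2
  b_3=2 ≤ 3
  b_4=3 ≤ 4
  b_5=4 ≤ 5
  b_6=6 ≤ 6
All bounds hold ⇒ YES

YES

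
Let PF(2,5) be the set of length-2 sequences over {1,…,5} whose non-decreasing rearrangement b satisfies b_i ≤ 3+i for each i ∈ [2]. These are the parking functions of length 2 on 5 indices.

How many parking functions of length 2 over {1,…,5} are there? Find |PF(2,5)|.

24

#PF = (5+1−2)·(5+1)^{2−1} = 4 · 6 = 24 (Konheim–Weiss)
One tuple (4,2) → sorted (2,4): b_i ≤ 3+i ∀i, a PF.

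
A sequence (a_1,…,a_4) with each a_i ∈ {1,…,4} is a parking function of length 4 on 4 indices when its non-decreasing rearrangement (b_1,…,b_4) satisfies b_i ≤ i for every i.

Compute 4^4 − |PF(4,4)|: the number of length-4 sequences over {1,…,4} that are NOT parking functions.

131

|PF(4,4)| = (4−4+1)·(4+1)^(4−1) = 1 · 125 = 125 [KW]
Check (2,4,2,4) → sorted (2,2,4,4): b_1=2>1, not a PF.
Total 256; non-PF = 256−125 = 131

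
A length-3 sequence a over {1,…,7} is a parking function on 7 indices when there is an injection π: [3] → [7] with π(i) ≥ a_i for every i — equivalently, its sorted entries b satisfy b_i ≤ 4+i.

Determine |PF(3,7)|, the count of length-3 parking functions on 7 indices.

|PF(3,7)| = 5·8^2 = 5·64 = 320 (Konheim–Weiss)
E.g. (4,4,1) → sorted (1,4,4): b_i ≤ 4+i ∀i, a PF.

320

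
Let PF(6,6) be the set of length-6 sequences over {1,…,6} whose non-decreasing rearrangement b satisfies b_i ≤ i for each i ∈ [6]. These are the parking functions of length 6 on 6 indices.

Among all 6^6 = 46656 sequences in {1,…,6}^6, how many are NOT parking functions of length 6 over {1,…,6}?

29849

|PF| = 1·7^5 = 1×16807 = 16807 (Pollak)
Example (3,6,1,5,1,5) → sorted (1,1,3,5,5,6): b_4=5>4, not a PF.
6^6 − 16807 = 46656 − 16807 = 29849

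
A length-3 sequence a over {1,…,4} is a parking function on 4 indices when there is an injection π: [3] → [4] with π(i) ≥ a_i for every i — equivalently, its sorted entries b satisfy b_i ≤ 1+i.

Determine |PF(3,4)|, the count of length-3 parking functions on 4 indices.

50

#PF = (4+1−3)·(4+1)^{3−1} = 2·25 = 50
One tuple (4,1,2) → sorted (1,2,4): b_i ≤ 1+i ∀i, a PF.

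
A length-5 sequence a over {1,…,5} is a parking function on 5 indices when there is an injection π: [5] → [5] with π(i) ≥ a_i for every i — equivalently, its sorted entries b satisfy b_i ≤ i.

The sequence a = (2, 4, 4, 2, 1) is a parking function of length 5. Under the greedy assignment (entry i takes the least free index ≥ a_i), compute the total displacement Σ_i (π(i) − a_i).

2

Σπ = 5·6/2 = 15 (π permutes [5]); Σa = 2+4+4+2+1 = 13; disp = 15−13 = 2.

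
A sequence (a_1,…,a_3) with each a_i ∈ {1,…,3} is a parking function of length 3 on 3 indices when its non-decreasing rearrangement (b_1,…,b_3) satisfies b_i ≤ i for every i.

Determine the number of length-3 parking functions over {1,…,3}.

|PF| = 1·4^2 = 1 · 16 = 16 (Konheim–Weiss)
Check (2,1,1) → sorted (1,1,2): b_i ≤ i ∀i, a PF.

16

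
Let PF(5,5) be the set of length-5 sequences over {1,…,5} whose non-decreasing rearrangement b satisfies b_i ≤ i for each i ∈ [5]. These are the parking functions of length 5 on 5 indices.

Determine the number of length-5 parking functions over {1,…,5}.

#PF = (5+1−5)·(5+1)^{5−1} = 1 · 1296 = 1296
Check (1,1,4,3,4) → sorted (1,1,3,4,4): b_i ≤ i ∀i, a PF.

1296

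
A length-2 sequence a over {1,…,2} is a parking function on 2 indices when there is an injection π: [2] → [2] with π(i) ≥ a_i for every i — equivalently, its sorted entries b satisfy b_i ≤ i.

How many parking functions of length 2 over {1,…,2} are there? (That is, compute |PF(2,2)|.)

3

|PF(2,2)| = 1·3^1 = 1×3 = 3 [KW]
One tuple (1,1) → sorted (1,1): b_i ≤ i ∀i, a PF.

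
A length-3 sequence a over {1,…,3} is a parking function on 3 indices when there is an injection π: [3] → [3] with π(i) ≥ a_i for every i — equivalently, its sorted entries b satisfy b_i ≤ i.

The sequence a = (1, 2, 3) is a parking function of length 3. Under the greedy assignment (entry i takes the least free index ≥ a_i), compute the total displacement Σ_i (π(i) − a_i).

Σπ = 3·4/2 = 6 (π permutes [3]); Σa = 1+2+3 = 6; disp = 6−6 = 0.

0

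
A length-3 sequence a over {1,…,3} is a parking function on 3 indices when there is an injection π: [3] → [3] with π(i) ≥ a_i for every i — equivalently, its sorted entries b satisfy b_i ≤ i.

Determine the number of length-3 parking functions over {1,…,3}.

16

|PF| = (3+1−3)·(3+1)^{3−1} = 1·16 = 16 (Konheim–Weiss)
Example (1,3,1) → sorted (1,1,3): b_i ≤ i ∀i, a PF.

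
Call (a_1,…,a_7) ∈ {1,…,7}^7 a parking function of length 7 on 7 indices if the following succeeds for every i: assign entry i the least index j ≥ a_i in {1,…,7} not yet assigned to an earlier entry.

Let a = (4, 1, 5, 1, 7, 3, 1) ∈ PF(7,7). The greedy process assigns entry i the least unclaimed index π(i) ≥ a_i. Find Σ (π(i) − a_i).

Σπ = 28 ({1..7} each once); Σa = 4+1+5+1+7+3+1 = 22; disp = 28−22 = 6.

6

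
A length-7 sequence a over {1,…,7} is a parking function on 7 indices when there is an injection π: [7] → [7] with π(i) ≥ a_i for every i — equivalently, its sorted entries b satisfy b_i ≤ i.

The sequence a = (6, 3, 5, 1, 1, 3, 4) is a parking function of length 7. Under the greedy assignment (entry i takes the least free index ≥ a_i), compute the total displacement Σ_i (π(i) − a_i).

5

Σπ = 28 ({1..7} each once); Σa = 6+3+5+1+1+3+4 = 23; disp = 28−23 = 5.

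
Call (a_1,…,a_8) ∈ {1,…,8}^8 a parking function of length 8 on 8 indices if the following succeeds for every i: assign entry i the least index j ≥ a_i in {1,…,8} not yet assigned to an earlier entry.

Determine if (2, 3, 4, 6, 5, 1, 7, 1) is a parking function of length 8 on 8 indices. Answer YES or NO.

YES

Order a: b = (1, 1, 2, 3, 4, 5, 6, 7).
  b_1=1 ≤ 1
  b_2=1 ≤ 2
  b_3=2 ≤ 3
  b_4=3 ≤ 4
  b_5=4 ≤ 5
  b_6=5 ≤ 6
  b_7=6 ≤ 7
  b_8=7 ≤ 8
All bounds hold ⇒ YES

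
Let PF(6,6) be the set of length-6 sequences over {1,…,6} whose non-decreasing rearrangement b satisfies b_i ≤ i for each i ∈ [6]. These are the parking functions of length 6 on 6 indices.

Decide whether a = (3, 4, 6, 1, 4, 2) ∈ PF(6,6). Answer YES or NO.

Order a: b = (1, 2, 3, 4, 4, 6).
  b_1=1 ≤ 1
  b_2=2 ≤ 2
  b_3=3 ≤ 3
  b_4=4 ≤ 4
  b_5=4 ≤ 5
  b_6=6 ≤ 6
All bounds hold ⇒ YES

YES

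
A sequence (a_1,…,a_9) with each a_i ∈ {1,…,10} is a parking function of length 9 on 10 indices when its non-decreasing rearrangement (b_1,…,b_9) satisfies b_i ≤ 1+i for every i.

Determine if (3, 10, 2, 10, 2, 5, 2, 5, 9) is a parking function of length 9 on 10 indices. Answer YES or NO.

Sorted: b = (2, 2, 2, 3, 5, 5, 9, 10, 10).
  b_1=2 ≤ 2
  b_2=2 ≤ 3
  b_3=2 ≤ 4
  b_4=3 ≤ 5
  b_5=5 ≤ 6
  b_6=5 ≤ 7
  b_7=9 > 8
  fails at i=7 ⇒ NO

NO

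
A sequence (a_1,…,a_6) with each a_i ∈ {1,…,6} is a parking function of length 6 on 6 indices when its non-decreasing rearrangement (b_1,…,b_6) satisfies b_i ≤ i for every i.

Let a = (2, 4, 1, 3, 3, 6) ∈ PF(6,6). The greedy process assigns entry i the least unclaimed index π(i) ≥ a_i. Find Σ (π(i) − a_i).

2

Σπ = 21 ({1..6} each once); Σa = 2+4+1+3+3+6 = 19; disp = 21−19 = 2.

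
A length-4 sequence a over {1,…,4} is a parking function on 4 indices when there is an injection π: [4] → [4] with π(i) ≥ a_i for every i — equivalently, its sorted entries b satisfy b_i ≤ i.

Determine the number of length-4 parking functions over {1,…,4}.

|PF(4,4)| = 1·5^3 = 1×125 = 125
One tuple (2,2,4,1) → sorted (1,2,2,4): b_i ≤ i ∀i, a PF.

125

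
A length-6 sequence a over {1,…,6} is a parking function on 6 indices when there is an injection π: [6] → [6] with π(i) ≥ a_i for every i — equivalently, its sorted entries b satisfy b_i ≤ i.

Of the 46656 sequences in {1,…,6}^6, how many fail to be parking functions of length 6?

Count = (7−6)·7^(6−1) = 1·16807 = 16807 [KW]
Check (6,4,5,6,6,4) → sorted (4,4,5,6,6,6): b_1=4>1, not a PF.
Total 46656; non-PF = 46656−16807 = 29849

29849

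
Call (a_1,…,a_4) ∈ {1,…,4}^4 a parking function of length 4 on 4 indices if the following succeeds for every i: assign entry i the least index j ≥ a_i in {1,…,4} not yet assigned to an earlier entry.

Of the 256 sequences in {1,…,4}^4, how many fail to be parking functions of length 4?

131

#PF = 1·5^3 = 1·125 = 125 (Konheim–Weiss)
Example (4,1,1,4) → sorted (1,1,4,4): b_3=4>3, not a PF.
4^4 − 125 = 256 − 125 = 131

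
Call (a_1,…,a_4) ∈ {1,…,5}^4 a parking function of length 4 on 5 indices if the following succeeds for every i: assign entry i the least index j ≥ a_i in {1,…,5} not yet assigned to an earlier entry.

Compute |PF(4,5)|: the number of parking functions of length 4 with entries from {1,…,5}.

|PF(4,5)| = (5−4+1)·(5+1)^(4−1) = 2×216 = 432 [KW]
Example (2,3,3,2) → sorted (2,2,3,3): b_i ≤ 1+i ∀i, a PF.

432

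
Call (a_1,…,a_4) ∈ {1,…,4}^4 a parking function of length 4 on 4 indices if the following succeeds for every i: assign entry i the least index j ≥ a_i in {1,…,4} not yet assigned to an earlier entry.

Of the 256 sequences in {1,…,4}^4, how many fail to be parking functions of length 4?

131

Count = (4+1−4)·(4+1)^{4−1} = 1×125 = 125
E.g. (2,4,4,2) → sorted (2,2,4,4): b_1=2>1, not a PF.
Total 256; non-PF = 256−125 = 131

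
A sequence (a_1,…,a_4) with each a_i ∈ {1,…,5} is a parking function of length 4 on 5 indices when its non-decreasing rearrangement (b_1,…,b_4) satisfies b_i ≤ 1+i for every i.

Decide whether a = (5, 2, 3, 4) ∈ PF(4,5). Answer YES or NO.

YES

Order a: b = (2, 3, 4, 5).
  b_1=2 ≤ 2
  b_2=3 ≤ 3
  b_3=4 ≤ 4
  b_4=5 ≤ 5
All bounds hold ⇒ YES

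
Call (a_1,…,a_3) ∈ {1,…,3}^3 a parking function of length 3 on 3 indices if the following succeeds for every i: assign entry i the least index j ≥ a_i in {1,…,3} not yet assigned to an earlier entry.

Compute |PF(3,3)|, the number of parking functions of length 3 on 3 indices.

16

|PF(3,3)| = 1·4^2 = 1 · 16 = 16 (Konheim–Weiss)
Check (3,2,1) → sorted (1,2,3): b_i ≤ i ∀i, a PF.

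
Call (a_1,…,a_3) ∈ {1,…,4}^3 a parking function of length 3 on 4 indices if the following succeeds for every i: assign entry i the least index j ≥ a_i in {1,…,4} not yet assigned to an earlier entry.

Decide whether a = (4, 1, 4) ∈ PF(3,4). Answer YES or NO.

Sorted: b = (1, 4, 4).
  b_1=1 ≤ 2
  b_2=4 > 3
  fails at i=2 ⇒ NO

NO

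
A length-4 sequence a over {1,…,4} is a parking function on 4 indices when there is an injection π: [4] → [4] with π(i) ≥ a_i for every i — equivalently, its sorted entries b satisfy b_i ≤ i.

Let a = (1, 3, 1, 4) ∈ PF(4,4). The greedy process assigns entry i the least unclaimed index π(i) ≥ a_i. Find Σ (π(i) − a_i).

Σπ(i) = 1+…+4 = 10; Σa = 1+3+1+4 = 9; disp = 10−9 = 1.

1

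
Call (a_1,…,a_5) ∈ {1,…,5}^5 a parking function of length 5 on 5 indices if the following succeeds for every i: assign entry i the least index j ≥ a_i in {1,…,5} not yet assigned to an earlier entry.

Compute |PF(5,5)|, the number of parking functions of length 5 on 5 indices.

#PF = 1·6^4 = 1·1296 = 1296 [KW]
E.g. (2,1,2,4,5) → sorted (1,2,2,4,5): b_i ≤ i ∀i, a PF.

1296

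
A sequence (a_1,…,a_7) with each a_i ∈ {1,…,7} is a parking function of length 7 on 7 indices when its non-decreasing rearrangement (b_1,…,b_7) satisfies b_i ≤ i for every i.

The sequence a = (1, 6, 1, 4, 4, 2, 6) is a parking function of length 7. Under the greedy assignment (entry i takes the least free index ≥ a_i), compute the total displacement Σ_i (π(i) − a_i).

4

Σπ = 28 ({1..7} each once); Σa = 1+6+1+4+4+2+6 = 24; disp = 28−24 = 4.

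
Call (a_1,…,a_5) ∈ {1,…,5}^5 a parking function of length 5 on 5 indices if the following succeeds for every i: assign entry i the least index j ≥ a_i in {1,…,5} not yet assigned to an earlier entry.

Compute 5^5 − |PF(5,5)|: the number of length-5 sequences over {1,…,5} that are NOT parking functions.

|PF| = (6−5)·6^(5−1) = 1×1296 = 1296
Example (4,1,5,5,5) → sorted (1,4,5,5,5): b_2=4>2, not a PF.
So 3125 − 1296 = 1829 fail.

1829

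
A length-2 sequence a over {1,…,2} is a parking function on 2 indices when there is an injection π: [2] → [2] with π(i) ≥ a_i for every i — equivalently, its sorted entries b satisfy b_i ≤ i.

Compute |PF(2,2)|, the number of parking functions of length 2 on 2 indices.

3

|PF(2,2)| = 1·3^1 = 1 · 3 = 3
One tuple (2,1) → sorted (1,2): b_i ≤ i ∀i, a PF.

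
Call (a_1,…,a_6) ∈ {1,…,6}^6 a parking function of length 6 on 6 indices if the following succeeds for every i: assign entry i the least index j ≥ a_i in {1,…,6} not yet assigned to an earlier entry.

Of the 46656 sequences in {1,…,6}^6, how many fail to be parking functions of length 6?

29849

|PF| = (6−6+1)·(6+1)^(6−1) = 1·16807 = 16807 [KW]
Check (5,3,5,6,4,4) → sorted (3,4,4,5,5,6): b_1=3>1, not a PF.
So 46656 − 16807 = 29849 fail.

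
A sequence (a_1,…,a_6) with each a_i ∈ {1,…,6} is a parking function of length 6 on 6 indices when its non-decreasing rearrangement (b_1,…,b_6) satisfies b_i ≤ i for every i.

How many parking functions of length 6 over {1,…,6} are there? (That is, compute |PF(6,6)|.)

16807

Count = (6−6+1)·(6+1)^(6−1) = 1 · 16807 = 16807
E.g. (2,1,2,2,5,6) → sorted (1,2,2,2,5,6): b_i ≤ i ∀i, a PF.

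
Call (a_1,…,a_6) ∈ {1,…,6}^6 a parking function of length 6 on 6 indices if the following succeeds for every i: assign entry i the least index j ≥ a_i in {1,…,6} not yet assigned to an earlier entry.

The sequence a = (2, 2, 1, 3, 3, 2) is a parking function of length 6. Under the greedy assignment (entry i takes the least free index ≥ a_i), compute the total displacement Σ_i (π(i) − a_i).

Σπ = 6·7/2 = 21 (π permutes [6]); Σa = 2+2+1+3+3+2 = 13; disp = 21−13 = 8.

8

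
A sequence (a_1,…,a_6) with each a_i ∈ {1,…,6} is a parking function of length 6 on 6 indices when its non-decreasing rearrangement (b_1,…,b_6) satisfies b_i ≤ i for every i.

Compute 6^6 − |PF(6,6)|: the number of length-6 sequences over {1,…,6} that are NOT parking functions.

|PF| = (6+1−6)·(6+1)^{6−1} = 1 · 16807 = 16807 (Konheim–Weiss)
E.g. (3,3,4,6,6,3) → sorted (3,3,3,4,6,6): b_1=3>1, not a PF.
Total 46656; non-PF = 46656−16807 = 29849

29849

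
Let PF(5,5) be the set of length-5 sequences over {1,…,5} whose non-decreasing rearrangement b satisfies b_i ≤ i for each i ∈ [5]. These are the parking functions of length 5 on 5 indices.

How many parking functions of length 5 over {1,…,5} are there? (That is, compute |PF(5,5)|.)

1296

Count = (5+1−5)·(5+1)^{5−1} = 1 · 1296 = 1296 (Konheim–Weiss)
E.g. (1,1,1,5,2) → sorted (1,1,1,2,5): b_i ≤ i ∀i, a PF.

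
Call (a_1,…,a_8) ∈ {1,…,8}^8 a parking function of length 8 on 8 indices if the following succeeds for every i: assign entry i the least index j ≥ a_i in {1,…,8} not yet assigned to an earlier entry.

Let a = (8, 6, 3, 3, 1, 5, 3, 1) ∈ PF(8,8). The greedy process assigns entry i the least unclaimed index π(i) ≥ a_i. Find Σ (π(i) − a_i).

Σπ = 8·9/2 = 36 (π permutes [8]); Σa = 8+6+3+3+1+5+3+1 = 30; disp = 36−30 = 6.

6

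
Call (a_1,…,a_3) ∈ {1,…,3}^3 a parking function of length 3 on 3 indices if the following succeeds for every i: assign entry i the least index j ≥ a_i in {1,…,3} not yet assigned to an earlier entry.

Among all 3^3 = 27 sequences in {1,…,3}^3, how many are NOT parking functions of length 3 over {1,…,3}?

11

|PF| = (4−3)·4^(3−1) = 1·16 = 16 (Pollak)
Example (3,3,3) → sorted (3,3,3): b_1=3>1, not a PF.
3^3 − 16 = 27 − 16 = 11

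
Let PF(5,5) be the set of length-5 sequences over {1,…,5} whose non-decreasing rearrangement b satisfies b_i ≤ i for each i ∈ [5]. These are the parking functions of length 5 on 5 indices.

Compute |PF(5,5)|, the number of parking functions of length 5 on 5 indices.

1296

#PF = 1·6^4 = 1 · 1296 = 1296 (Pollak)
Example (1,1,2,3,3) → sorted (1,1,2,3,3): b_i ≤ i ∀i, a PF.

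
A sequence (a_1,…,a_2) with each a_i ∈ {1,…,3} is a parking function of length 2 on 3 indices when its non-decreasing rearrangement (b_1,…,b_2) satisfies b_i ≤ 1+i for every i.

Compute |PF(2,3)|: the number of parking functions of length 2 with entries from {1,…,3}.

8

#PF = 2·4^1 = 2×4 = 8 (Pollak)
Check (2,2) → sorted (2,2): b_i ≤ 1+i ∀i, a PF.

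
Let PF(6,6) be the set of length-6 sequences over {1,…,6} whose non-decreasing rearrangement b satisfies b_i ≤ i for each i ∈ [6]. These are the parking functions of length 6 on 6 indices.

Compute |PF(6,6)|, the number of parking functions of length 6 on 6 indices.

|PF(6,6)| = 1·7^5 = 1×16807 = 16807 [KW]
One tuple (1,3,4,4,2,2) → sorted (1,2,2,3,4,4): b_i ≤ i ∀i, a PF.

16807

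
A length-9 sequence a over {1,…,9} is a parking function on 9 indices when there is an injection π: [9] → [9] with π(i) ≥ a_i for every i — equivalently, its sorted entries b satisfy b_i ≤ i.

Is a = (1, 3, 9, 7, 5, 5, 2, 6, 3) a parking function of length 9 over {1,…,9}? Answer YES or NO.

YES

Sorted: b = (1, 2, 3, 3, 5, 5, 6, 7, 9).
  b_1=1 ≤ 1
  b_2=2 ≤ 2
  b_3=3 ≤ 3
  b_4=3 ≤ 4
  b_5=5 ≤ 5
  b_6=5 ≤ 6
  b_7=6 ≤ 7
  b_8=7 ≤ 8
  b_9=9 ≤ 9
All bounds hold ⇒ YES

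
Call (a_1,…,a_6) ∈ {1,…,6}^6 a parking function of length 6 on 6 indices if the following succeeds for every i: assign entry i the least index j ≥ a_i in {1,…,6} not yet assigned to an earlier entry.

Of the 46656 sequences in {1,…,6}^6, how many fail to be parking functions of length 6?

#PF = (6−6+1)·(6+1)^(6−1) = 1×16807 = 16807
Example (3,4,3,5,6,6) → sorted (3,3,4,5,6,6): b_1=3>1, not a PF.
6^6 − 16807 = 46656 − 16807 = 29849

29849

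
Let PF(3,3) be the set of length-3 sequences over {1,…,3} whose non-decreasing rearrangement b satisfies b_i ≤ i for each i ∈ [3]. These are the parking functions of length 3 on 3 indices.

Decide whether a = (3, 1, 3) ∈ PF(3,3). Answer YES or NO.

Order a: b = (1, 3, 3).
  b_1=1 ≤ 1
  b_2=3 > 2
  fails at i=2 ⇒ NO

NO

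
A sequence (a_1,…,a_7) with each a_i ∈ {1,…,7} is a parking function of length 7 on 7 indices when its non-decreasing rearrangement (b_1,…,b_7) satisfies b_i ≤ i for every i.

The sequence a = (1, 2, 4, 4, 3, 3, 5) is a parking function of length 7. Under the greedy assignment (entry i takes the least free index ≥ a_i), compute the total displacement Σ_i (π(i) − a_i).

Σπ(i) = 1+…+7 = 28; Σa = 1+2+4+4+3+3+5 = 22; disp = 28−22 = 6.

6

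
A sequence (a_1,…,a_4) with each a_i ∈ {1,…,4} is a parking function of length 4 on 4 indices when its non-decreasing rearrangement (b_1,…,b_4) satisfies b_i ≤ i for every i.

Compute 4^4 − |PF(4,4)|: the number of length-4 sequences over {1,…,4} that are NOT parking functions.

|PF| = (5−4)·5^(4−1) = 1 · 125 = 125 [KW]
E.g. (3,4,3,3) → sorted (3,3,3,4): b_1=3>1, not a PF.
Total 256; non-PF = 256−125 = 131

131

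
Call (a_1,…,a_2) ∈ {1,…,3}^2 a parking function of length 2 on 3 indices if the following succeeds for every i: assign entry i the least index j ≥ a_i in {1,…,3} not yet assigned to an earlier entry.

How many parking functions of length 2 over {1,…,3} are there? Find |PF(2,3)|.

|PF(2,3)| = 2·4^1 = 2 · 4 = 8 [KW]
One tuple (2,1) → sorted (1,2): b_i ≤ 1+i ∀i, a PF.

8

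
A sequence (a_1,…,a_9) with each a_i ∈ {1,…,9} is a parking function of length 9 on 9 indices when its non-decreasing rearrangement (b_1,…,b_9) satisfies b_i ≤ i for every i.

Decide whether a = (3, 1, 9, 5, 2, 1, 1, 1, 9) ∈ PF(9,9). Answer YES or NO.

Order a: b = (1, 1, 1, 1, 2, 3, 5, 9, 9).
  b_1=1 ≤ 1
  b_2=1 ≤ 2
  b_3=1 ≤ 3
  b_4=1 ≤ 4
  b_5=2 ≤ 5
  b_6=3 ≤ 6
  b_7=5 ≤ 7
  b_8=9 > 8
  fails at i=8 ⇒ NO

NO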